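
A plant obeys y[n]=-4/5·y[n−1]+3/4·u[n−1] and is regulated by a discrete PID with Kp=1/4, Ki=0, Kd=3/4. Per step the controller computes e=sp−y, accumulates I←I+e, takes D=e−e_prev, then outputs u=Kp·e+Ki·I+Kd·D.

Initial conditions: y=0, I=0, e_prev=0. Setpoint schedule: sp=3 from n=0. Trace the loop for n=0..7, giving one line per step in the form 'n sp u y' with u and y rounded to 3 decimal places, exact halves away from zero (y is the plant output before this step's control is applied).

(exact arithmetic carried between steps; '≈' marks a value shown rounded to 6 d.p. or computed from one; I and e_prev carry over from the previous line; the table rounds u and y to 3 d.p., halves away from zero)
n=0: y=0, sp=3, e=sp−y=3; I=3, D=e−e_prev=3; u=1/4·3+0·3+3/4·3=3; next y=-4/5·0+3/4·3=2.25
n=1: y=2.25, sp=3, e=sp−y=0.75; I=3.75, D=e−e_prev=-2.25; u=1/4·0.75+0·3.75+3/4·(-2.25)=-1.5; next y=-4/5·2.25+3/4·(-1.5)=-2.925
n=2: y=-2.925, sp=3, e=sp−y=5.925; I=9.675, D=e−e_prev=5.175; u=1/4·5.925+0·9.675+3/4·5.175=5.3625; next y=-4/5·(-2.925)+3/4·5.3625=6.361875
n=3: y=6.361875, sp=3, e=sp−y=-3.361875; I=6.313125, D=e−e_prev=-9.286875; u=1/4·(-3.361875)+0·6.313125+3/4·(-9.286875)=-7.805625; next y=-4/5·6.361875+3/4·(-7.805625)≈-10.943719
n=4: y≈-10.943719, sp=3, e=sp−y≈13.943719; I≈20.256844, D=e−e_prev≈17.305594; u=1/4·13.943719+0·20.256844+3/4·17.305594≈16.465125; next y=-4/5·(-10.943719)+3/4·16.465125≈21.103819
n=5: y≈21.103819, sp=3, e=sp−y≈-18.103819; I≈2.153025, D=e−e_prev≈-32.047538; u=1/4·(-18.103819)+0·2.153025+3/4·(-32.047538)≈-28.561608; next y=-4/5·21.103819+3/4·(-28.561608)≈-38.304261
n=6: y≈-38.304261, sp=3, e=sp−y≈41.304261; I≈43.457286, D=e−e_prev≈59.408080; u=1/4·41.304261+0·43.457286+3/4·59.408080≈54.882125; next y=-4/5·(-38.304261)+3/4·54.882125≈71.805002
n=7: y≈71.805002, sp=3, e=sp−y≈-68.805002; I≈-25.347717, D=e−e_prev≈-110.109263; u=1/4·(-68.805002)+0·(-25.347717)+3/4·(-110.109263)≈-99.783198; next y=-4/5·71.805002+3/4·(-99.783198)≈-132.281400

0 3 3.000 0.000
1 3 -1.500 2.250
2 3 5.363 -2.925
3 3 -7.806 6.362
4 3 16.465 -10.944
5 3 -28.562 21.104
6 3 54.882 -38.304
7 3 -99.783 71.805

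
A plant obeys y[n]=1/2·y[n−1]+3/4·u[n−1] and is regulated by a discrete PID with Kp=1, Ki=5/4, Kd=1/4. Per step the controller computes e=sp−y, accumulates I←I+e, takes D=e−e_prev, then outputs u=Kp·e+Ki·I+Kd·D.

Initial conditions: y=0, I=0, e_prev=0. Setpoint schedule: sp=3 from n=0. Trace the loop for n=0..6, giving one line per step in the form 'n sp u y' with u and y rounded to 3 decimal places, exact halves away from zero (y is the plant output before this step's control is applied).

(exact arithmetic carried between steps; '≈' marks a value shown rounded to 6 d.p. or computed from one; I and e_prev carry over from the previous line; the table rounds u and y to 3 d.p., halves away from zero)
n=0: y=0, sp=3, e=sp−y=3; I=3, D=e−e_prev=3; u=1·3+5/4·3+1/4·3=7.5; next y=1/2·0+3/4·7.5=5.625
n=1: y=5.625, sp=3, e=sp−y=-2.625; I=0.375, D=e−e_prev=-5.625; u=1·(-2.625)+5/4·0.375+1/4·(-5.625)=-3.5625; next y=1/2·5.625+3/4·(-3.5625)=0.140625
n=2: y=0.140625, sp=3, e=sp−y=2.859375; I=3.234375, D=e−e_prev=5.484375; u=1·2.859375+5/4·3.234375+1/4·5.484375≈8.273438; next y=1/2·0.140625+3/4·8.273438≈6.275391
n=3: y≈6.275391, sp=3, e=sp−y≈-3.275391; I≈-0.041016, D=e−e_prev≈-6.134766; u=1·(-3.275391)+5/4·(-0.041016)+1/4·(-6.134766)≈-4.860352; next y=1/2·6.275391+3/4·(-4.860352)≈-0.507568
n=4: y≈-0.507568, sp=3, e=sp−y≈3.507568; I≈3.466553, D=e−e_prev≈6.782959; u=1·3.507568+5/4·3.466553+1/4·6.782959≈9.536499; next y=1/2·(-0.507568)+3/4·9.536499≈6.898590
n=5: y≈6.898590, sp=3, e=sp−y≈-3.898590; I≈-0.432037, D=e−e_prev≈-7.406158; u=1·(-3.898590)+5/4·(-0.432037)+1/4·(-7.406158)≈-6.290176; next y=1/2·6.898590+3/4·(-6.290176)≈-1.268337
n=6: y≈-1.268337, sp=3, e=sp−y≈4.268337; I≈3.836300, D=e−e_prev≈8.166927; u=1·4.268337+5/4·3.836300+1/4·8.166927≈11.105444; next y=1/2·(-1.268337)+3/4·11.105444≈7.694914

0 3 7.500 0.000
1 3 -3.563 5.625
2 3 8.273 0.141
3 3 -4.860 6.275
4 3 9.536 -0.508
5 3 -6.290 6.899
6 3 11.105 -1.268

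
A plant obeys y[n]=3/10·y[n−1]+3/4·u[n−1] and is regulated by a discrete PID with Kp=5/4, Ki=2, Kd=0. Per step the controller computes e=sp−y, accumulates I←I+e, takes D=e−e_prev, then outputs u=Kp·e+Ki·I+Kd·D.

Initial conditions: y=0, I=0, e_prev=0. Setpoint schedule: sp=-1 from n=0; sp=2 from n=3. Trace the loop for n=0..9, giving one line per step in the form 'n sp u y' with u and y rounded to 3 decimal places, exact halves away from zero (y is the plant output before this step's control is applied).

(exact arithmetic carried between steps; '≈' marks a value shown rounded to 6 d.p. or computed from one; I and e_prev carry over from the previous line; the table rounds u and y to 3 d.p., halves away from zero)
n=0: y=0, sp=-1, e=sp−y=-1; I=-1, D=e−e_prev=-1; u=5/4·(-1)+2·(-1)+0·(-1)=-3.25; next y=3/10·0+3/4·(-3.25)=-2.4375
n=1: y=-2.4375, sp=-1, e=sp−y=1.4375; I=0.4375, D=e−e_prev=2.4375; u=5/4·1.4375+2·0.4375+0·2.4375=2.671875; next y=3/10·(-2.4375)+3/4·2.671875≈1.272656
n=2: y≈1.272656, sp=-1, e=sp−y≈-2.272656; I≈-1.835156, D=e−e_prev≈-3.710156; u=5/4·(-2.272656)+2·(-1.835156)+0·(-3.710156)≈-6.511133; next y=3/10·1.272656+3/4·(-6.511133)≈-4.501553
n=3: y≈-4.501553, sp=2, e=sp−y≈6.501553; I≈4.666396, D=e−e_prev≈8.774209; u=5/4·6.501553+2·4.666396+0·8.774209≈17.459734; next y=3/10·(-4.501553)+3/4·17.459734≈11.744335
n=4: y≈11.744335, sp=2, e=sp−y≈-9.744335; I≈-5.077938, D=e−e_prev≈-16.245887; u=5/4·(-9.744335)+2·(-5.077938)+0·(-16.245887)≈-22.336294; next y=3/10·11.744335+3/4·(-22.336294)≈-13.228920
n=5: y≈-13.228920, sp=2, e=sp−y≈15.228920; I≈10.150982, D=e−e_prev≈24.973255; u=5/4·15.228920+2·10.150982+0·24.973255≈39.338115; next y=3/10·(-13.228920)+3/4·39.338115≈25.534910
n=6: y≈25.534910, sp=2, e=sp−y≈-23.534910; I≈-13.383928, D=e−e_prev≈-38.763831; u=5/4·(-23.534910)+2·(-13.383928)+0·(-38.763831)≈-56.186494; next y=3/10·25.534910+3/4·(-56.186494)≈-34.479397
n=7: y≈-34.479397, sp=2, e=sp−y≈36.479397; I≈23.095469, D=e−e_prev≈60.014308; u=5/4·36.479397+2·23.095469+0·60.014308≈91.790185; next y=3/10·(-34.479397)+3/4·91.790185≈58.498820
n=8: y≈58.498820, sp=2, e=sp−y≈-56.498820; I≈-33.403350, D=e−e_prev≈-92.978217; u=5/4·(-56.498820)+2·(-33.403350)+0·(-92.978217)≈-137.430226; next y=3/10·58.498820+3/4·(-137.430226)≈-85.523023
n=9: y≈-85.523023, sp=2, e=sp−y≈87.523023; I≈54.119673, D=e−e_prev≈144.021843; u=5/4·87.523023+2·54.119673+0·144.021843≈217.643125; next y=3/10·(-85.523023)+3/4·217.643125≈137.575437

0 -1 -3.250 0.000
1 -1 2.672 -2.438
2 -1 -6.511 1.273
3 2 17.460 -4.502
4 2 -22.336 11.744
5 2 39.338 -13.229
6 2 -56.186 25.535
7 2 91.790 -34.479
8 2 -137.430 58.499
9 2 217.643 -85.523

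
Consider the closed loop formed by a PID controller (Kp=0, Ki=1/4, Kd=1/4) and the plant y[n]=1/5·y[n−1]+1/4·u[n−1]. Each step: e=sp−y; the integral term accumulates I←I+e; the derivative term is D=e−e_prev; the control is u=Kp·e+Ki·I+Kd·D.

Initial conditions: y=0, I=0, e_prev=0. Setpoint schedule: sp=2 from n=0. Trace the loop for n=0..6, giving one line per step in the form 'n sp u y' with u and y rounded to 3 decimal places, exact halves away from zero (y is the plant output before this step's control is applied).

0 2 1.000 0.000
1 2 0.875 0.250
2 2 1.366 0.269
3 2 1.740 0.395
4 2 2.113 0.514
5 2 2.456 0.631
6 2 2.773 0.740

(exact arithmetic carried between steps; '≈' marks a value shown rounded to 6 d.p. or computed from one; I and e_prev carry over from the previous line; the table rounds u and y to 3 d.p., halves away from zero)
n=0: y=0, sp=2, e=sp−y=2; I=2, D=e−e_prev=2; u=0·2+1/4·2+1/4·2=1; next y=1/5·0+1/4·1=0.25
n=1: y=0.25, sp=2, e=sp−y=1.75; I=3.75, D=e−e_prev=-0.25; u=0·1.75+1/4·3.75+1/4·(-0.25)=0.875; next y=1/5·0.25+1/4·0.875=0.26875
n=2: y=0.26875, sp=2, e=sp−y=1.73125; I=5.48125, D=e−e_prev=-0.01875; u=0·1.73125+1/4·5.48125+1/4·(-0.01875)=1.365625; next y=1/5·0.26875+1/4·1.365625≈0.395156
n=3: y≈0.395156, sp=2, e=sp−y≈1.604844; I≈7.086094, D=e−e_prev≈-0.126406; u=0·1.604844+1/4·7.086094+1/4·(-0.126406)≈1.739922; next y=1/5·0.395156+1/4·1.739922≈0.514012
n=4: y≈0.514012, sp=2, e=sp−y≈1.485988; I≈8.572082, D=e−e_prev≈-0.118855; u=0·1.485988+1/4·8.572082+1/4·(-0.118855)≈2.113307; next y=1/5·0.514012+1/4·2.113307≈0.631129
n=5: y≈0.631129, sp=2, e=sp−y≈1.368871; I≈9.940953, D=e−e_prev≈-0.117117; u=0·1.368871+1/4·9.940953+1/4·(-0.117117)≈2.455959; next y=1/5·0.631129+1/4·2.455959≈0.740216
n=6: y≈0.740216, sp=2, e=sp−y≈1.259784; I≈11.200737, D=e−e_prev≈-0.109087; u=0·1.259784+1/4·11.200737+1/4·(-0.109087)≈2.772913; next y=1/5·0.740216+1/4·2.772913≈0.841271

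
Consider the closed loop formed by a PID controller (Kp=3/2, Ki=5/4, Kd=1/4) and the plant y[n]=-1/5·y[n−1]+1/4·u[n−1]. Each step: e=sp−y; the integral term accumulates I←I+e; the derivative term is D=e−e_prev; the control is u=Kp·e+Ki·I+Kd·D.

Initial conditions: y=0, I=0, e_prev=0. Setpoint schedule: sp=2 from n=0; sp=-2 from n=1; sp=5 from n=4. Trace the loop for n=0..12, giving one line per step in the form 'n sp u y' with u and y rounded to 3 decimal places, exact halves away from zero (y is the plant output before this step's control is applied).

0 2 6.000 0.000
1 -2 -8.500 1.500
2 -2 0.275 -2.425
3 -2 -9.111 0.554
4 5 18.268 -2.389
5 5 2.718 5.045
6 5 20.643 -0.329
7 5 9.293 5.227
8 5 22.245 1.278
9 5 13.827 5.306
10 5 23.182 2.396
11 5 16.948 5.316
12 5 23.711 3.174

(exact arithmetic carried between steps; '≈' marks a value shown rounded to 6 d.p. or computed from one; I and e_prev carry over from the previous line; the table rounds u and y to 3 d.p., halves away from zero)
n=0: y=0, sp=2, e=sp−y=2; I=2, D=e−e_prev=2; u=3/2·2+5/4·2+1/4·2=6; next y=-1/5·0+1/4·6=1.5
n=1: y=1.5, sp=-2, e=sp−y=-3.5; I=-1.5, D=e−e_prev=-5.5; u=3/2·(-3.5)+5/4·(-1.5)+1/4·(-5.5)=-8.5; next y=-1/5·1.5+1/4·(-8.5)=-2.425
n=2: y=-2.425, sp=-2, e=sp−y=0.425; I=-1.075, D=e−e_prev=3.925; u=3/2·0.425+5/4·(-1.075)+1/4·3.925=0.275; next y=-1/5·(-2.425)+1/4·0.275=0.55375
n=3: y=0.55375, sp=-2, e=sp−y=-2.55375; I=-3.62875, D=e−e_prev=-2.97875; u=3/2·(-2.55375)+5/4·(-3.62875)+1/4·(-2.97875)=-9.11125; next y=-1/5·0.55375+1/4·(-9.11125)≈-2.388563
n=4: y≈-2.388563, sp=5, e=sp−y≈7.388563; I≈3.759813, D=e−e_prev≈9.942313; u=3/2·7.388563+5/4·3.759813+1/4·9.942313≈18.268188; next y=-1/5·(-2.388563)+1/4·18.268188≈5.044759
n=5: y≈5.044759, sp=5, e=sp−y≈-0.044759; I≈3.715053, D=e−e_prev≈-7.433322; u=3/2·(-0.044759)+5/4·3.715053+1/4·(-7.433322)≈2.718347; next y=-1/5·5.044759+1/4·2.718347≈-0.329365
n=6: y≈-0.329365, sp=5, e=sp−y≈5.329365; I≈9.044418, D=e−e_prev≈5.374125; u=3/2·5.329365+5/4·9.044418+1/4·5.374125≈20.643102; next y=-1/5·(-0.329365)+1/4·20.643102≈5.226648
n=7: y≈5.226648, sp=5, e=sp−y≈-0.226648; I≈8.817770, D=e−e_prev≈-5.556014; u=3/2·(-0.226648)+5/4·8.817770+1/4·(-5.556014)≈9.293236; next y=-1/5·5.226648+1/4·9.293236≈1.277979
n=8: y≈1.277979, sp=5, e=sp−y≈3.722021; I≈12.539790, D=e−e_prev≈3.948669; u=3/2·3.722021+5/4·12.539790+1/4·3.948669≈22.244936; next y=-1/5·1.277979+1/4·22.244936≈5.305638
n=9: y≈5.305638, sp=5, e=sp−y≈-0.305638; I≈12.234152, D=e−e_prev≈-4.027659; u=3/2·(-0.305638)+5/4·12.234152+1/4·(-4.027659)≈13.827318; next y=-1/5·5.305638+1/4·13.827318≈2.395702
n=10: y≈2.395702, sp=5, e=sp−y≈2.604298; I≈14.838450, D=e−e_prev≈2.909936; u=3/2·2.604298+5/4·14.838450+1/4·2.909936≈23.181994; next y=-1/5·2.395702+1/4·23.181994≈5.316358
n=11: y≈5.316358, sp=5, e=sp−y≈-0.316358; I≈14.522092, D=e−e_prev≈-2.920656; u=3/2·(-0.316358)+5/4·14.522092+1/4·(-2.920656)≈16.947914; next y=-1/5·5.316358+1/4·16.947914≈3.173707
n=12: y≈3.173707, sp=5, e=sp−y≈1.826293; I≈16.348385, D=e−e_prev≈2.142651; u=3/2·1.826293+5/4·16.348385+1/4·2.142651≈23.710584; next y=-1/5·3.173707+1/4·23.710584≈5.292905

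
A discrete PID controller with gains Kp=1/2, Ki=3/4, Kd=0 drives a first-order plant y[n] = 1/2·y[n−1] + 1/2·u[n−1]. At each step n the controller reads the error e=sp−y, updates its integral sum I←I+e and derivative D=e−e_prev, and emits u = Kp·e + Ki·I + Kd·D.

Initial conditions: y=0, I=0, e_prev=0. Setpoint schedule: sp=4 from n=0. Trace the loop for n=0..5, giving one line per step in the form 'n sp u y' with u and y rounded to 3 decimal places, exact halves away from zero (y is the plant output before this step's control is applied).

(exact arithmetic carried between steps; '≈' marks a value shown rounded to 6 d.p. or computed from one; I and e_prev carry over from the previous line; the table rounds u and y to 3 d.p., halves away from zero)
n=0: y=0, sp=4, e=sp−y=4; I=4, D=e−e_prev=4; u=1/2·4+3/4·4+0·4=5; next y=1/2·0+1/2·5=2.5
n=1: y=2.5, sp=4, e=sp−y=1.5; I=5.5, D=e−e_prev=-2.5; u=1/2·1.5+3/4·5.5+0·(-2.5)=4.875; next y=1/2·2.5+1/2·4.875=3.6875
n=2: y=3.6875, sp=4, e=sp−y=0.3125; I=5.8125, D=e−e_prev=-1.1875; u=1/2·0.3125+3/4·5.8125+0·(-1.1875)=4.515625; next y=1/2·3.6875+1/2·4.515625≈4.101563
n=3: y≈4.101563, sp=4, e=sp−y≈-0.101563; I≈5.710938, D=e−e_prev≈-0.414063; u=1/2·(-0.101563)+3/4·5.710938+0·(-0.414063)≈4.232422; next y=1/2·4.101563+1/2·4.232422≈4.166992
n=4: y≈4.166992, sp=4, e=sp−y≈-0.166992; I≈5.543945, D=e−e_prev≈-0.065430; u=1/2·(-0.166992)+3/4·5.543945+0·(-0.065430)≈4.074463; next y=1/2·4.166992+1/2·4.074463≈4.120728
n=5: y≈4.120728, sp=4, e=sp−y≈-0.120728; I≈5.423218, D=e−e_prev≈0.046265; u=1/2·(-0.120728)+3/4·5.423218+0·0.046265≈4.007050; next y=1/2·4.120728+1/2·4.007050≈4.063889

0 4 5.000 0.000
1 4 4.875 2.500
2 4 4.516 3.688
3 4 4.232 4.102
4 4 4.074 4.167
5 4 4.007 4.121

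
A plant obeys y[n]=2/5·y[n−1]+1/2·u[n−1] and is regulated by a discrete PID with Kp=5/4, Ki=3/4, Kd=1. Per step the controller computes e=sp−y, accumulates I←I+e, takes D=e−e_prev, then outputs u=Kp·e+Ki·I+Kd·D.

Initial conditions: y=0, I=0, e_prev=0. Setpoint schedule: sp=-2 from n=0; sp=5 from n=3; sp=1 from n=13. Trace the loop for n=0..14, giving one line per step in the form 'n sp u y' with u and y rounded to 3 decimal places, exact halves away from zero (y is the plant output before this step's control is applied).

0 -2 -6.000 0.000
1 -2 3.500 -3.000
2 -2 -9.400 0.550
3 5 28.328 -4.480
4 5 -27.148 12.372
5 5 47.166 -8.625
6 5 -49.886 20.133
7 5 78.591 -16.890
8 5 -90.303 32.539
9 5 132.497 -32.136
10 5 -160.916 53.394
11 5 225.802 -59.100
12 5 -283.701 89.261
13 1 375.686 -106.146
14 1 -489.953 145.384

(exact arithmetic carried between steps; '≈' marks a value shown rounded to 6 d.p. or computed from one; I and e_prev carry over from the previous line; the table rounds u and y to 3 d.p., halves away from zero)
n=0: y=0, sp=-2, e=sp−y=-2; I=-2, D=e−e_prev=-2; u=5/4·(-2)+3/4·(-2)+1·(-2)=-6; next y=2/5·0+1/2·(-6)=-3
n=1: y=-3, sp=-2, e=sp−y=1; I=-1, D=e−e_prev=3; u=5/4·1+3/4·(-1)+1·3=3.5; next y=2/5·(-3)+1/2·3.5=0.55
n=2: y=0.55, sp=-2, e=sp−y=-2.55; I=-3.55, D=e−e_prev=-3.55; u=5/4·(-2.55)+3/4·(-3.55)+1·(-3.55)=-9.4; next y=2/5·0.55+1/2·(-9.4)=-4.48
n=3: y=-4.48, sp=5, e=sp−y=9.48; I=5.93, D=e−e_prev=12.03; u=5/4·9.48+3/4·5.93+1·12.03=28.3275; next y=2/5·(-4.48)+1/2·28.3275=12.37175
n=4: y=12.37175, sp=5, e=sp−y=-7.37175; I=-1.44175, D=e−e_prev=-16.85175; u=5/4·(-7.37175)+3/4·(-1.44175)+1·(-16.85175)=-27.14775; next y=2/5·12.37175+1/2·(-27.14775)=-8.625175
n=5: y=-8.625175, sp=5, e=sp−y=13.625175; I=12.183425, D=e−e_prev=20.996925; u=5/4·13.625175+3/4·12.183425+1·20.996925≈47.165963; next y=2/5·(-8.625175)+1/2·47.165963≈20.132911
n=6: y≈20.132911, sp=5, e=sp−y≈-15.132911; I≈-2.949486, D=e−e_prev≈-28.758086; u=5/4·(-15.132911)+3/4·(-2.949486)+1·(-28.758086)≈-49.88634; next y=2/5·20.132911+1/2·(-49.88634)≈-16.890006
n=7: y≈-16.890006, sp=5, e=sp−y≈21.890006; I≈18.940519, D=e−e_prev≈37.022917; u=5/4·21.890006+3/4·18.940519+1·37.022917≈78.590813; next y=2/5·(-16.890006)+1/2·78.590813≈32.539404
n=8: y≈32.539404, sp=5, e=sp−y≈-27.539404; I≈-8.598885, D=e−e_prev≈-49.429410; u=5/4·(-27.539404)+3/4·(-8.598885)+1·(-49.429410)≈-90.302829; next y=2/5·32.539404+1/2·(-90.302829)≈-32.135653
n=9: y≈-32.135653, sp=5, e=sp−y≈37.135653; I≈28.536768, D=e−e_prev≈64.675057; u=5/4·37.135653+3/4·28.536768+1·64.675057≈132.497199; next y=2/5·(-32.135653)+1/2·132.497199≈53.394338
n=10: y≈53.394338, sp=5, e=sp−y≈-48.394338; I≈-19.857571, D=e−e_prev≈-85.529991; u=5/4·(-48.394338)+3/4·(-19.857571)+1·(-85.529991)≈-160.916092; next y=2/5·53.394338+1/2·(-160.916092)≈-59.100311
n=11: y≈-59.100311, sp=5, e=sp−y≈64.100311; I≈44.242740, D=e−e_prev≈112.494649; u=5/4·64.100311+3/4·44.242740+1·112.494649≈225.802092; next y=2/5·(-59.100311)+1/2·225.802092≈89.260922
n=12: y≈89.260922, sp=5, e=sp−y≈-84.260922; I≈-40.018182, D=e−e_prev≈-148.361233; u=5/4·(-84.260922)+3/4·(-40.018182)+1·(-148.361233)≈-283.701021; next y=2/5·89.260922+1/2·(-283.701021)≈-106.146142
n=13: y≈-106.146142, sp=1, e=sp−y≈107.146142; I≈67.127960, D=e−e_prev≈191.407064; u=5/4·107.146142+3/4·67.127960+1·191.407064≈375.685711; next y=2/5·(-106.146142)+1/2·375.685711≈145.384399
n=14: y≈145.384399, sp=1, e=sp−y≈-144.384399; I≈-77.256439, D=e−e_prev≈-251.530541; u=5/4·(-144.384399)+3/4·(-77.256439)+1·(-251.530541)≈-489.953369; next y=2/5·145.384399+1/2·(-489.953369)≈-186.822925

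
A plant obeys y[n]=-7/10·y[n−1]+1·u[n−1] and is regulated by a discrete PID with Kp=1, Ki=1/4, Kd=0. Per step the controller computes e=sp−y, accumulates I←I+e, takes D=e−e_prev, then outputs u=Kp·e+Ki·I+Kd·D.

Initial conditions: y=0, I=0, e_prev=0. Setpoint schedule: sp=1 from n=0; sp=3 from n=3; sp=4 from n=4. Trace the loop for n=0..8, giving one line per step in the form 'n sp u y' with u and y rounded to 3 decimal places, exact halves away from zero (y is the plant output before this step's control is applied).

0 1 1.250 0.000
1 1 -0.063 1.250
2 1 2.609 -0.938
3 3 0.340 3.266
4 4 8.038 -1.946
5 4 -4.658 9.400
6 4 19.790 -11.239
7 4 -25.020 27.657
8 4 59.113 -44.380

(exact arithmetic carried between steps; '≈' marks a value shown rounded to 6 d.p. or computed from one; I and e_prev carry over from the previous line; the table rounds u and y to 3 d.p., halves away from zero)
n=0: y=0, sp=1, e=sp−y=1; I=1, D=e−e_prev=1; u=1·1+1/4·1+0·1=1.25; next y=-7/10·0+1·1.25=1.25
n=1: y=1.25, sp=1, e=sp−y=-0.25; I=0.75, D=e−e_prev=-1.25; u=1·(-0.25)+1/4·0.75+0·(-1.25)=-0.0625; next y=-7/10·1.25+1·(-0.0625)=-0.9375
n=2: y=-0.9375, sp=1, e=sp−y=1.9375; I=2.6875, D=e−e_prev=2.1875; u=1·1.9375+1/4·2.6875+0·2.1875=2.609375; next y=-7/10·(-0.9375)+1·2.609375=3.265625
n=3: y=3.265625, sp=3, e=sp−y=-0.265625; I=2.421875, D=e−e_prev=-2.203125; u=1·(-0.265625)+1/4·2.421875+0·(-2.203125)≈0.339844; next y=-7/10·3.265625+1·0.339844≈-1.946094
n=4: y≈-1.946094, sp=4, e=sp−y≈5.946094; I≈8.367969, D=e−e_prev≈6.211719; u=1·5.946094+1/4·8.367969+0·6.211719≈8.038086; next y=-7/10·(-1.946094)+1·8.038086≈9.400352
n=5: y≈9.400352, sp=4, e=sp−y≈-5.400352; I≈2.967617, D=e−e_prev≈-11.346445; u=1·(-5.400352)+1/4·2.967617+0·(-11.346445)≈-4.658447; next y=-7/10·9.400352+1·(-4.658447)≈-11.238693
n=6: y≈-11.238693, sp=4, e=sp−y≈15.238693; I≈18.206311, D=e−e_prev≈20.639045; u=1·15.238693+1/4·18.206311+0·20.639045≈19.790271; next y=-7/10·(-11.238693)+1·19.790271≈27.657356
n=7: y≈27.657356, sp=4, e=sp−y≈-23.657356; I≈-5.451046, D=e−e_prev≈-38.896050; u=1·(-23.657356)+1/4·(-5.451046)+0·(-38.896050)≈-25.020118; next y=-7/10·27.657356+1·(-25.020118)≈-44.380267
n=8: y≈-44.380267, sp=4, e=sp−y≈48.380267; I≈42.929221, D=e−e_prev≈72.037624; u=1·48.380267+1/4·42.929221+0·72.037624≈59.112573; next y=-7/10·(-44.380267)+1·59.112573≈90.178760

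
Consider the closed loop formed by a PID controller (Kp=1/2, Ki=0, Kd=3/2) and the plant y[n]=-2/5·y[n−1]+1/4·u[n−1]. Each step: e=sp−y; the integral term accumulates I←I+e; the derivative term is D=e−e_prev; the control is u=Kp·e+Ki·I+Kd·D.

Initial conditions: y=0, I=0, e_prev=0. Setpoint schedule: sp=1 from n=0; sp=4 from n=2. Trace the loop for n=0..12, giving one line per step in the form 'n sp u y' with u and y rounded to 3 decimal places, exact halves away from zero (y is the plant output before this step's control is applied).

(exact arithmetic carried between steps; '≈' marks a value shown rounded to 6 d.p. or computed from one; I and e_prev carry over from the previous line; the table rounds u and y to 3 d.p., halves away from zero)
n=0: y=0, sp=1, e=sp−y=1; I=1, D=e−e_prev=1; u=1/2·1+0·1+3/2·1=2; next y=-2/5·0+1/4·2=0.5
n=1: y=0.5, sp=1, e=sp−y=0.5; I=1.5, D=e−e_prev=-0.5; u=1/2·0.5+0·1.5+3/2·(-0.5)=-0.5; next y=-2/5·0.5+1/4·(-0.5)=-0.325
n=2: y=-0.325, sp=4, e=sp−y=4.325; I=5.825, D=e−e_prev=3.825; u=1/2·4.325+0·5.825+3/2·3.825=7.9; next y=-2/5·(-0.325)+1/4·7.9=2.105
n=3: y=2.105, sp=4, e=sp−y=1.895; I=7.72, D=e−e_prev=-2.43; u=1/2·1.895+0·7.72+3/2·(-2.43)=-2.6975; next y=-2/5·2.105+1/4·(-2.6975)=-1.516375
n=4: y=-1.516375, sp=4, e=sp−y=5.516375; I=13.236375, D=e−e_prev=3.621375; u=1/2·5.516375+0·13.236375+3/2·3.621375=8.19025; next y=-2/5·(-1.516375)+1/4·8.19025≈2.654113
n=5: y≈2.654113, sp=4, e=sp−y≈1.345888; I≈14.582263, D=e−e_prev≈-4.170488; u=1/2·1.345888+0·14.582263+3/2·(-4.170488)≈-5.582788; next y=-2/5·2.654113+1/4·(-5.582788)≈-2.457342
n=6: y≈-2.457342, sp=4, e=sp−y≈6.457342; I≈21.039604, D=e−e_prev≈5.111454; u=1/2·6.457342+0·21.039604+3/2·5.111454≈10.895853; next y=-2/5·(-2.457342)+1/4·10.895853≈3.706900
n=7: y≈3.706900, sp=4, e=sp−y≈0.293100; I≈21.332705, D=e−e_prev≈-6.164242; u=1/2·0.293100+0·21.332705+3/2·(-6.164242)≈-9.099813; next y=-2/5·3.706900+1/4·(-9.099813)≈-3.757713
n=8: y≈-3.757713, sp=4, e=sp−y≈7.757713; I≈29.090418, D=e−e_prev≈7.464613; u=1/2·7.757713+0·29.090418+3/2·7.464613≈15.075776; next y=-2/5·(-3.757713)+1/4·15.075776≈5.272029
n=9: y≈5.272029, sp=4, e=sp−y≈-1.272029; I≈27.818388, D=e−e_prev≈-9.029742; u=1/2·(-1.272029)+0·27.818388+3/2·(-9.029742)≈-14.180628; next y=-2/5·5.272029+1/4·(-14.180628)≈-5.653969
n=10: y≈-5.653969, sp=4, e=sp−y≈9.653969; I≈37.472357, D=e−e_prev≈10.925998; u=1/2·9.653969+0·37.472357+3/2·10.925998≈21.215981; next y=-2/5·(-5.653969)+1/4·21.215981≈7.565583
n=11: y≈7.565583, sp=4, e=sp−y≈-3.565583; I≈33.906774, D=e−e_prev≈-13.219552; u=1/2·(-3.565583)+0·33.906774+3/2·(-13.219552)≈-21.612119; next y=-2/5·7.565583+1/4·(-21.612119)≈-8.429263
n=12: y≈-8.429263, sp=4, e=sp−y≈12.429263; I≈46.336037, D=e−e_prev≈15.994846; u=1/2·12.429263+0·46.336037+3/2·15.994846≈30.206900; next y=-2/5·(-8.429263)+1/4·30.206900≈10.923430

0 1 2.000 0.000
1 1 -0.500 0.500
2 4 7.900 -0.325
3 4 -2.698 2.105
4 4 8.190 -1.516
5 4 -5.583 2.654
6 4 10.896 -2.457
7 4 -9.100 3.707
8 4 15.076 -3.758
9 4 -14.181 5.272
10 4 21.216 -5.654
11 4 -21.612 7.566
12 4 30.207 -8.429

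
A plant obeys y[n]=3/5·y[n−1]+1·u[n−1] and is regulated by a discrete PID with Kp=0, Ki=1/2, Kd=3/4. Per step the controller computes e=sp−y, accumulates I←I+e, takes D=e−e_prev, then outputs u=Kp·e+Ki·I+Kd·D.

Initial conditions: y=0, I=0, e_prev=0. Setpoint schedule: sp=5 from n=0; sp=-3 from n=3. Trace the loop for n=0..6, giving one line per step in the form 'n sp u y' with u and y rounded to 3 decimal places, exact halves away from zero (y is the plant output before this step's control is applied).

0 5 6.250 0.000
1 5 -2.813 6.250
2 5 7.891 0.938
3 -3 -13.457 8.453
4 -3 13.501 -8.385
5 -3 -17.504 8.470
6 -3 15.517 -12.422

(exact arithmetic carried between steps; '≈' marks a value shown rounded to 6 d.p. or computed from one; I and e_prev carry over from the previous line; the table rounds u and y to 3 d.p., halves away from zero)
n=0: y=0, sp=5, e=sp−y=5; I=5, D=e−e_prev=5; u=0·5+1/2·5+3/4·5=6.25; next y=3/5·0+1·6.25=6.25
n=1: y=6.25, sp=5, e=sp−y=-1.25; I=3.75, D=e−e_prev=-6.25; u=0·(-1.25)+1/2·3.75+3/4·(-6.25)=-2.8125; next y=3/5·6.25+1·(-2.8125)=0.9375
n=2: y=0.9375, sp=5, e=sp−y=4.0625; I=7.8125, D=e−e_prev=5.3125; u=0·4.0625+1/2·7.8125+3/4·5.3125=7.890625; next y=3/5·0.9375+1·7.890625=8.453125
n=3: y=8.453125, sp=-3, e=sp−y=-11.453125; I=-3.640625, D=e−e_prev=-15.515625; u=0·(-11.453125)+1/2·(-3.640625)+3/4·(-15.515625)≈-13.457031; next y=3/5·8.453125+1·(-13.457031)≈-8.385156
n=4: y≈-8.385156, sp=-3, e=sp−y≈5.385156; I≈1.744531, D=e−e_prev≈16.838281; u=0·5.385156+1/2·1.744531+3/4·16.838281≈13.500977; next y=3/5·(-8.385156)+1·13.500977≈8.469883
n=5: y≈8.469883, sp=-3, e=sp−y≈-11.469883; I≈-9.725352, D=e−e_prev≈-16.855039; u=0·(-11.469883)+1/2·(-9.725352)+3/4·(-16.855039)≈-17.503955; next y=3/5·8.469883+1·(-17.503955)≈-12.422025
n=6: y≈-12.422025, sp=-3, e=sp−y≈9.422025; I≈-0.303326, D=e−e_prev≈20.891908; u=0·9.422025+1/2·(-0.303326)+3/4·20.891908≈15.517268; next y=3/5·(-12.422025)+1·15.517268≈8.064053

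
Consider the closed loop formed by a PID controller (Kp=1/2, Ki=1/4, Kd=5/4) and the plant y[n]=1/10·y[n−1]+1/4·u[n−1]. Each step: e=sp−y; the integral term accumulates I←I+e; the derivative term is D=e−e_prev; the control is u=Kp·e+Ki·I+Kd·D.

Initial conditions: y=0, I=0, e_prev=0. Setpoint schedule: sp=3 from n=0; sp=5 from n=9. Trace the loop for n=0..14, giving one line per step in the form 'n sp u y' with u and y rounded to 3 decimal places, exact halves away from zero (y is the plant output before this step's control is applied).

0 3 6.000 0.000
1 3 0.000 1.500
2 3 4.950 0.150
3 3 1.770 1.253
4 3 4.955 0.568
5 3 3.251 1.295
6 3 5.293 0.942
7 3 4.416 1.418
8 3 5.749 1.246
9 5 9.341 1.562
10 5 6.236 2.491
11 5 9.392 1.808
12 5 7.895 2.529
13 5 10.018 2.227
14 5 9.332 2.727

(exact arithmetic carried between steps; '≈' marks a value shown rounded to 6 d.p. or computed from one; I and e_prev carry over from the previous line; the table rounds u and y to 3 d.p., halves away from zero)
n=0: y=0, sp=3, e=sp−y=3; I=3, D=e−e_prev=3; u=1/2·3+1/4·3+5/4·3=6; next y=1/10·0+1/4·6=1.5
n=1: y=1.5, sp=3, e=sp−y=1.5; I=4.5, D=e−e_prev=-1.5; u=1/2·1.5+1/4·4.5+5/4·(-1.5)=0; next y=1/10·1.5+1/4·0=0.15
n=2: y=0.15, sp=3, e=sp−y=2.85; I=7.35, D=e−e_prev=1.35; u=1/2·2.85+1/4·7.35+5/4·1.35=4.95; next y=1/10·0.15+1/4·4.95=1.2525
n=3: y=1.2525, sp=3, e=sp−y=1.7475; I=9.0975, D=e−e_prev=-1.1025; u=1/2·1.7475+1/4·9.0975+5/4·(-1.1025)=1.77; next y=1/10·1.2525+1/4·1.77=0.56775
n=4: y=0.56775, sp=3, e=sp−y=2.43225; I=11.52975, D=e−e_prev=0.68475; u=1/2·2.43225+1/4·11.52975+5/4·0.68475=4.9545; next y=1/10·0.56775+1/4·4.9545=1.2954
n=5: y=1.2954, sp=3, e=sp−y=1.7046; I=13.23435, D=e−e_prev=-0.72765; u=1/2·1.7046+1/4·13.23435+5/4·(-0.72765)=3.251325; next y=1/10·1.2954+1/4·3.251325≈0.942371
n=6: y≈0.942371, sp=3, e=sp−y≈2.057629; I≈15.291979, D=e−e_prev≈0.353029; u=1/2·2.057629+1/4·15.291979+5/4·0.353029≈5.293095; next y=1/10·0.942371+1/4·5.293095≈1.417511
n=7: y≈1.417511, sp=3, e=sp−y≈1.582489; I≈16.874468, D=e−e_prev≈-0.475140; u=1/2·1.582489+1/4·16.874468+5/4·(-0.475140)≈4.415937; next y=1/10·1.417511+1/4·4.415937≈1.245735
n=8: y≈1.245735, sp=3, e=sp−y≈1.754265; I≈18.628733, D=e−e_prev≈0.171776; u=1/2·1.754265+1/4·18.628733+5/4·0.171776≈5.749035; next y=1/10·1.245735+1/4·5.749035≈1.561832
n=9: y≈1.561832, sp=5, e=sp−y≈3.438168; I≈22.066900, D=e−e_prev≈1.683903; u=1/2·3.438168+1/4·22.066900+5/4·1.683903≈9.340688; next y=1/10·1.561832+1/4·9.340688≈2.491355
n=10: y≈2.491355, sp=5, e=sp−y≈2.508645; I≈24.575545, D=e−e_prev≈-0.929523; u=1/2·2.508645+1/4·24.575545+5/4·(-0.929523)≈6.236305; next y=1/10·2.491355+1/4·6.236305≈1.808212
n=11: y≈1.808212, sp=5, e=sp−y≈3.191788; I≈27.767333, D=e−e_prev≈0.683143; u=1/2·3.191788+1/4·27.767333+5/4·0.683143≈9.391657; next y=1/10·1.808212+1/4·9.391657≈2.528735
n=12: y≈2.528735, sp=5, e=sp−y≈2.471265; I≈30.238598, D=e−e_prev≈-0.720524; u=1/2·2.471265+1/4·30.238598+5/4·(-0.720524)≈7.894627; next y=1/10·2.528735+1/4·7.894627≈2.226530
n=13: y≈2.226530, sp=5, e=sp−y≈2.773470; I≈33.012068, D=e−e_prev≈0.302205; u=1/2·2.773470+1/4·33.012068+5/4·0.302205≈10.017508; next y=1/10·2.226530+1/4·10.017508≈2.727030
n=14: y≈2.727030, sp=5, e=sp−y≈2.272970; I≈35.285038, D=e−e_prev≈-0.500500; u=1/2·2.272970+1/4·35.285038+5/4·(-0.500500)≈9.332120; next y=1/10·2.727030+1/4·9.332120≈2.605733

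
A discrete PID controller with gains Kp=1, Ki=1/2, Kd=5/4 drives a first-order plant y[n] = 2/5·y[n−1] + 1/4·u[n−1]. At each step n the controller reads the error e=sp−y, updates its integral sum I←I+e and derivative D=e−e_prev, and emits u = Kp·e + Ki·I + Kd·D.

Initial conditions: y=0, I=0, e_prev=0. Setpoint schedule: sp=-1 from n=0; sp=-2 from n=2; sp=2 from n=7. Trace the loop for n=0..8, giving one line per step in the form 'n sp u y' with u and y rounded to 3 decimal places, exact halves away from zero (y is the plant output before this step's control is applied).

(exact arithmetic carried between steps; '≈' marks a value shown rounded to 6 d.p. or computed from one; I and e_prev carry over from the previous line; the table rounds u and y to 3 d.p., halves away from zero)
n=0: y=0, sp=-1, e=sp−y=-1; I=-1, D=e−e_prev=-1; u=1·(-1)+1/2·(-1)+5/4·(-1)=-2.75; next y=2/5·0+1/4·(-2.75)=-0.6875
n=1: y=-0.6875, sp=-1, e=sp−y=-0.3125; I=-1.3125, D=e−e_prev=0.6875; u=1·(-0.3125)+1/2·(-1.3125)+5/4·0.6875=-0.109375; next y=2/5·(-0.6875)+1/4·(-0.109375)≈-0.302344
n=2: y≈-0.302344, sp=-2, e=sp−y≈-1.697656; I≈-3.010156, D=e−e_prev≈-1.385156; u=1·(-1.697656)+1/2·(-3.010156)+5/4·(-1.385156)≈-4.934180; next y=2/5·(-0.302344)+1/4·(-4.934180)≈-1.354482
n=3: y≈-1.354482, sp=-2, e=sp−y≈-0.645518; I≈-3.655674, D=e−e_prev≈1.052139; u=1·(-0.645518)+1/2·(-3.655674)+5/4·1.052139≈-1.158181; next y=2/5·(-1.354482)+1/4·(-1.158181)≈-0.831338
n=4: y≈-0.831338, sp=-2, e=sp−y≈-1.168662; I≈-4.824336, D=e−e_prev≈-0.523144; u=1·(-1.168662)+1/2·(-4.824336)+5/4·(-0.523144)≈-4.234760; next y=2/5·(-0.831338)+1/4·(-4.234760)≈-1.391225
n=5: y≈-1.391225, sp=-2, e=sp−y≈-0.608775; I≈-5.433110, D=e−e_prev≈0.559887; u=1·(-0.608775)+1/2·(-5.433110)+5/4·0.559887≈-2.625471; next y=2/5·(-1.391225)+1/4·(-2.625471)≈-1.212858
n=6: y≈-1.212858, sp=-2, e=sp−y≈-0.787142; I≈-6.220252, D=e−e_prev≈-0.178367; u=1·(-0.787142)+1/2·(-6.220252)+5/4·(-0.178367)≈-4.120227; next y=2/5·(-1.212858)+1/4·(-4.120227)≈-1.515200
n=7: y≈-1.515200, sp=2, e=sp−y≈3.515200; I≈-2.705052, D=e−e_prev≈4.302342; u=1·3.515200+1/2·(-2.705052)+5/4·4.302342≈7.540602; next y=2/5·(-1.515200)+1/4·7.540602≈1.279070
n=8: y≈1.279070, sp=2, e=sp−y≈0.720930; I≈-1.984123, D=e−e_prev≈-2.794270; u=1·0.720930+1/2·(-1.984123)+5/4·(-2.794270)≈-3.763970; next y=2/5·1.279070+1/4·(-3.763970)≈-0.429364

0 -1 -2.750 0.000
1 -1 -0.109 -0.688
2 -2 -4.934 -0.302
3 -2 -1.158 -1.354
4 -2 -4.235 -0.831
5 -2 -2.625 -1.391
6 -2 -4.120 -1.213
7 2 7.541 -1.515
8 2 -3.764 1.279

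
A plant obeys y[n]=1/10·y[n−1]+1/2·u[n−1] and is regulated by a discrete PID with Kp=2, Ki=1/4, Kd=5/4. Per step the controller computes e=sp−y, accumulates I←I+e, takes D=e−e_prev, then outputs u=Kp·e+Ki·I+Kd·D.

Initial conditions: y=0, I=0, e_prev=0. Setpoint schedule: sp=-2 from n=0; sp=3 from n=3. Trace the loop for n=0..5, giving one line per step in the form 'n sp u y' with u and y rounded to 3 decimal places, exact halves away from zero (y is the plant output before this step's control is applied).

0 -2 -7.000 0.000
1 -2 7.250 -3.500
2 -2 -20.463 3.275
3 3 50.313 -9.904
4 3 -88.429 24.166
5 3 179.741 -41.798

(exact arithmetic carried between steps; '≈' marks a value shown rounded to 6 d.p. or computed from one; I and e_prev carry over from the previous line; the table rounds u and y to 3 d.p., halves away from zero)
n=0: y=0, sp=-2, e=sp−y=-2; I=-2, D=e−e_prev=-2; u=2·(-2)+1/4·(-2)+5/4·(-2)=-7; next y=1/10·0+1/2·(-7)=-3.5
n=1: y=-3.5, sp=-2, e=sp−y=1.5; I=-0.5, D=e−e_prev=3.5; u=2·1.5+1/4·(-0.5)+5/4·3.5=7.25; next y=1/10·(-3.5)+1/2·7.25=3.275
n=2: y=3.275, sp=-2, e=sp−y=-5.275; I=-5.775, D=e−e_prev=-6.775; u=2·(-5.275)+1/4·(-5.775)+5/4·(-6.775)=-20.4625; next y=1/10·3.275+1/2·(-20.4625)=-9.90375
n=3: y=-9.90375, sp=3, e=sp−y=12.90375; I=7.12875, D=e−e_prev=18.17875; u=2·12.90375+1/4·7.12875+5/4·18.17875=50.313125; next y=1/10·(-9.90375)+1/2·50.313125≈24.166188
n=4: y≈24.166188, sp=3, e=sp−y≈-21.166188; I≈-14.037438, D=e−e_prev≈-34.069938; u=2·(-21.166188)+1/4·(-14.037438)+5/4·(-34.069938)≈-88.429156; next y=1/10·24.166188+1/2·(-88.429156)≈-41.797959
n=5: y≈-41.797959, sp=3, e=sp−y≈44.797959; I≈30.760522, D=e−e_prev≈65.964147; u=2·44.797959+1/4·30.760522+5/4·65.964147≈179.741233; next y=1/10·(-41.797959)+1/2·179.741233≈85.690820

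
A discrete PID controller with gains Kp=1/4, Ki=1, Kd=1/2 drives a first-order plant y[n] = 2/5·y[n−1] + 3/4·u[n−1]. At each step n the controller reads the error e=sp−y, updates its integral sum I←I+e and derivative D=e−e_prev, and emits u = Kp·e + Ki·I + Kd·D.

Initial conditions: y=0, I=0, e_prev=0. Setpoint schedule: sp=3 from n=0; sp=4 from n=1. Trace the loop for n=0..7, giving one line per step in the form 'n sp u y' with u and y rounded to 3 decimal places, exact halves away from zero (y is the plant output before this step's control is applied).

(exact arithmetic carried between steps; '≈' marks a value shown rounded to 6 d.p. or computed from one; I and e_prev carry over from the previous line; the table rounds u and y to 3 d.p., halves away from zero)
n=0: y=0, sp=3, e=sp−y=3; I=3, D=e−e_prev=3; u=1/4·3+1·3+1/2·3=5.25; next y=2/5·0+3/4·5.25=3.9375
n=1: y=3.9375, sp=4, e=sp−y=0.0625; I=3.0625, D=e−e_prev=-2.9375; u=1/4·0.0625+1·3.0625+1/2·(-2.9375)=1.609375; next y=2/5·3.9375+3/4·1.609375≈2.782031
n=2: y≈2.782031, sp=4, e=sp−y≈1.217969; I≈4.280469, D=e−e_prev≈1.155469; u=1/4·1.217969+1·4.280469+1/2·1.155469≈5.162695; next y=2/5·2.782031+3/4·5.162695≈4.984834
n=3: y≈4.984834, sp=4, e=sp−y≈-0.984834; I≈3.295635, D=e−e_prev≈-2.202803; u=1/4·(-0.984834)+1·3.295635+1/2·(-2.202803)≈1.948025; next y=2/5·4.984834+3/4·1.948025≈3.454952
n=4: y≈3.454952, sp=4, e=sp−y≈0.545048; I≈3.840682, D=e−e_prev≈1.529882; u=1/4·0.545048+1·3.840682+1/2·1.529882≈4.741885; next y=2/5·3.454952+3/4·4.741885≈4.938395
n=5: y≈4.938395, sp=4, e=sp−y≈-0.938395; I≈2.902288, D=e−e_prev≈-1.483443; u=1/4·(-0.938395)+1·2.902288+1/2·(-1.483443)≈1.925968; next y=2/5·4.938395+3/4·1.925968≈3.419834
n=6: y≈3.419834, sp=4, e=sp−y≈0.580166; I≈3.482454, D=e−e_prev≈1.518561; u=1/4·0.580166+1·3.482454+1/2·1.518561≈4.386776; next y=2/5·3.419834+3/4·4.386776≈4.658016
n=7: y≈4.658016, sp=4, e=sp−y≈-0.658016; I≈2.824438, D=e−e_prev≈-1.238182; u=1/4·(-0.658016)+1·2.824438+1/2·(-1.238182)≈2.040844; next y=2/5·4.658016+3/4·2.040844≈3.393839

0 3 5.250 0.000
1 4 1.609 3.938
2 4 5.163 2.782
3 4 1.948 4.985
4 4 4.742 3.455
5 4 1.926 4.938
6 4 4.387 3.420
7 4 2.041 4.658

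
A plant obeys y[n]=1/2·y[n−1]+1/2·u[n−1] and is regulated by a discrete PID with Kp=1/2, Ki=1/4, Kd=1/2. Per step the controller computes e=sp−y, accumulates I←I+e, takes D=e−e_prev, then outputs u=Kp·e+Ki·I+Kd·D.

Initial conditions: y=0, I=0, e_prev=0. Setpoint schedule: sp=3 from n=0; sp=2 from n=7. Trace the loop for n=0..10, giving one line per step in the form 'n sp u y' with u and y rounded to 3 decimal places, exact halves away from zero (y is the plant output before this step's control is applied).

0 3 3.750 0.000
1 3 0.656 1.875
2 3 2.637 1.266
3 3 1.909 1.951
4 3 2.540 1.930
5 3 2.416 2.235
6 3 2.647 2.325
7 2 1.410 2.486
8 2 2.541 1.948
9 2 1.914 2.244
10 2 2.208 2.079

(exact arithmetic carried between steps; '≈' marks a value shown rounded to 6 d.p. or computed from one; I and e_prev carry over from the previous line; the table rounds u and y to 3 d.p., halves away from zero)
n=0: y=0, sp=3, e=sp−y=3; I=3, D=e−e_prev=3; u=1/2·3+1/4·3+1/2·3=3.75; next y=1/2·0+1/2·3.75=1.875
n=1: y=1.875, sp=3, e=sp−y=1.125; I=4.125, D=e−e_prev=-1.875; u=1/2·1.125+1/4·4.125+1/2·(-1.875)=0.65625; next y=1/2·1.875+1/2·0.65625=1.265625
n=2: y=1.265625, sp=3, e=sp−y=1.734375; I=5.859375, D=e−e_prev=0.609375; u=1/2·1.734375+1/4·5.859375+1/2·0.609375≈2.636719; next y=1/2·1.265625+1/2·2.636719≈1.951172
n=3: y≈1.951172, sp=3, e=sp−y≈1.048828; I≈6.908203, D=e−e_prev≈-0.685547; u=1/2·1.048828+1/4·6.908203+1/2·(-0.685547)≈1.908691; next y=1/2·1.951172+1/2·1.908691≈1.929932
n=4: y≈1.929932, sp=3, e=sp−y≈1.070068; I≈7.978271, D=e−e_prev≈0.021240; u=1/2·1.070068+1/4·7.978271+1/2·0.021240≈2.540222; next y=1/2·1.929932+1/2·2.540222≈2.235077
n=5: y≈2.235077, sp=3, e=sp−y≈0.764923; I≈8.743195, D=e−e_prev≈-0.305145; u=1/2·0.764923+1/4·8.743195+1/2·(-0.305145)≈2.415688; next y=1/2·2.235077+1/2·2.415688≈2.325382
n=6: y≈2.325382, sp=3, e=sp−y≈0.674618; I≈9.417812, D=e−e_prev≈-0.090305; u=1/2·0.674618+1/4·9.417812+1/2·(-0.090305)≈2.646609; next y=1/2·2.325382+1/2·2.646609≈2.485996
n=7: y≈2.485996, sp=2, e=sp−y≈-0.485996; I≈8.931817, D=e−e_prev≈-1.160614; u=1/2·(-0.485996)+1/4·8.931817+1/2·(-1.160614)≈1.409649; next y=1/2·2.485996+1/2·1.409649≈1.947823
n=8: y≈1.947823, sp=2, e=sp−y≈0.052177; I≈8.983994, D=e−e_prev≈0.538173; u=1/2·0.052177+1/4·8.983994+1/2·0.538173≈2.541174; next y=1/2·1.947823+1/2·2.541174≈2.244498
n=9: y≈2.244498, sp=2, e=sp−y≈-0.244498; I≈8.739496, D=e−e_prev≈-0.296676; u=1/2·(-0.244498)+1/4·8.739496+1/2·(-0.296676)≈1.914287; next y=1/2·2.244498+1/2·1.914287≈2.079393
n=10: y≈2.079393, sp=2, e=sp−y≈-0.079393; I≈8.660103, D=e−e_prev≈0.165106; u=1/2·(-0.079393)+1/4·8.660103+1/2·0.165106≈2.207882; next y=1/2·2.079393+1/2·2.207882≈2.143637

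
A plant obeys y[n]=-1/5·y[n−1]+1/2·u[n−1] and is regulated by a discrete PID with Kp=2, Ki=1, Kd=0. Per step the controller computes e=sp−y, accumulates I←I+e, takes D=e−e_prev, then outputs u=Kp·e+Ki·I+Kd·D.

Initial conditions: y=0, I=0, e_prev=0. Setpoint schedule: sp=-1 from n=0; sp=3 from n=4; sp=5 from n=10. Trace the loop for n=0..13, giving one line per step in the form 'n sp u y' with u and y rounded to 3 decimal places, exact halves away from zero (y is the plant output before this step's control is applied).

(exact arithmetic carried between steps; '≈' marks a value shown rounded to 6 d.p. or computed from one; I and e_prev carry over from the previous line; the table rounds u and y to 3 d.p., halves away from zero)
n=0: y=0, sp=-1, e=sp−y=-1; I=-1, D=e−e_prev=-1; u=2·(-1)+1·(-1)+0·(-1)=-3; next y=-1/5·0+1/2·(-3)=-1.5
n=1: y=-1.5, sp=-1, e=sp−y=0.5; I=-0.5, D=e−e_prev=1.5; u=2·0.5+1·(-0.5)+0·1.5=0.5; next y=-1/5·(-1.5)+1/2·0.5=0.55
n=2: y=0.55, sp=-1, e=sp−y=-1.55; I=-2.05, D=e−e_prev=-2.05; u=2·(-1.55)+1·(-2.05)+0·(-2.05)=-5.15; next y=-1/5·0.55+1/2·(-5.15)=-2.685
n=3: y=-2.685, sp=-1, e=sp−y=1.685; I=-0.365, D=e−e_prev=3.235; u=2·1.685+1·(-0.365)+0·3.235=3.005; next y=-1/5·(-2.685)+1/2·3.005=2.0395
n=4: y=2.0395, sp=3, e=sp−y=0.9605; I=0.5955, D=e−e_prev=-0.7245; u=2·0.9605+1·0.5955+0·(-0.7245)=2.5165; next y=-1/5·2.0395+1/2·2.5165=0.85035
n=5: y=0.85035, sp=3, e=sp−y=2.14965; I=2.74515, D=e−e_prev=1.18915; u=2·2.14965+1·2.74515+0·1.18915=7.04445; next y=-1/5·0.85035+1/2·7.04445=3.352155
n=6: y=3.352155, sp=3, e=sp−y=-0.352155; I=2.392995, D=e−e_prev=-2.501805; u=2·(-0.352155)+1·2.392995+0·(-2.501805)=1.688685; next y=-1/5·3.352155+1/2·1.688685≈0.173912
n=7: y≈0.173912, sp=3, e=sp−y≈2.826089; I≈5.219084, D=e−e_prev≈3.178244; u=2·2.826089+1·5.219084+0·3.178244≈10.871261; next y=-1/5·0.173912+1/2·10.871261≈5.400848
n=8: y≈5.400848, sp=3, e=sp−y≈-2.400848; I≈2.818236, D=e−e_prev≈-5.226936; u=2·(-2.400848)+1·2.818236+0·(-5.226936)≈-1.983460; next y=-1/5·5.400848+1/2·(-1.983460)≈-2.071900
n=9: y≈-2.071900, sp=3, e=sp−y≈5.071900; I≈7.890135, D=e−e_prev≈7.472748; u=2·5.071900+1·7.890135+0·7.472748≈18.033935; next y=-1/5·(-2.071900)+1/2·18.033935≈9.431347
n=10: y≈9.431347, sp=5, e=sp−y≈-4.431347; I≈3.458788, D=e−e_prev≈-9.503247; u=2·(-4.431347)+1·3.458788+0·(-9.503247)≈-5.403907; next y=-1/5·9.431347+1/2·(-5.403907)≈-4.588223
n=11: y≈-4.588223, sp=5, e=sp−y≈9.588223; I≈13.047011, D=e−e_prev≈14.019570; u=2·9.588223+1·13.047011+0·14.019570≈32.223457; next y=-1/5·(-4.588223)+1/2·32.223457≈17.029373
n=12: y≈17.029373, sp=5, e=sp−y≈-12.029373; I≈1.017638, D=e−e_prev≈-21.617596; u=2·(-12.029373)+1·1.017638+0·(-21.617596)≈-23.041108; next y=-1/5·17.029373+1/2·(-23.041108)≈-14.926428
n=13: y≈-14.926428, sp=5, e=sp−y≈19.926428; I≈20.944066, D=e−e_prev≈31.955801; u=2·19.926428+1·20.944066+0·31.955801≈60.796923; next y=-1/5·(-14.926428)+1/2·60.796923≈33.383747

0 -1 -3.000 0.000
1 -1 0.500 -1.500
2 -1 -5.150 0.550
3 -1 3.005 -2.685
4 3 2.517 2.040
5 3 7.044 0.850
6 3 1.689 3.352
7 3 10.871 0.174
8 3 -1.983 5.401
9 3 18.034 -2.072
10 5 -5.404 9.431
11 5 32.223 -4.588
12 5 -23.041 17.029
13 5 60.797 -14.926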